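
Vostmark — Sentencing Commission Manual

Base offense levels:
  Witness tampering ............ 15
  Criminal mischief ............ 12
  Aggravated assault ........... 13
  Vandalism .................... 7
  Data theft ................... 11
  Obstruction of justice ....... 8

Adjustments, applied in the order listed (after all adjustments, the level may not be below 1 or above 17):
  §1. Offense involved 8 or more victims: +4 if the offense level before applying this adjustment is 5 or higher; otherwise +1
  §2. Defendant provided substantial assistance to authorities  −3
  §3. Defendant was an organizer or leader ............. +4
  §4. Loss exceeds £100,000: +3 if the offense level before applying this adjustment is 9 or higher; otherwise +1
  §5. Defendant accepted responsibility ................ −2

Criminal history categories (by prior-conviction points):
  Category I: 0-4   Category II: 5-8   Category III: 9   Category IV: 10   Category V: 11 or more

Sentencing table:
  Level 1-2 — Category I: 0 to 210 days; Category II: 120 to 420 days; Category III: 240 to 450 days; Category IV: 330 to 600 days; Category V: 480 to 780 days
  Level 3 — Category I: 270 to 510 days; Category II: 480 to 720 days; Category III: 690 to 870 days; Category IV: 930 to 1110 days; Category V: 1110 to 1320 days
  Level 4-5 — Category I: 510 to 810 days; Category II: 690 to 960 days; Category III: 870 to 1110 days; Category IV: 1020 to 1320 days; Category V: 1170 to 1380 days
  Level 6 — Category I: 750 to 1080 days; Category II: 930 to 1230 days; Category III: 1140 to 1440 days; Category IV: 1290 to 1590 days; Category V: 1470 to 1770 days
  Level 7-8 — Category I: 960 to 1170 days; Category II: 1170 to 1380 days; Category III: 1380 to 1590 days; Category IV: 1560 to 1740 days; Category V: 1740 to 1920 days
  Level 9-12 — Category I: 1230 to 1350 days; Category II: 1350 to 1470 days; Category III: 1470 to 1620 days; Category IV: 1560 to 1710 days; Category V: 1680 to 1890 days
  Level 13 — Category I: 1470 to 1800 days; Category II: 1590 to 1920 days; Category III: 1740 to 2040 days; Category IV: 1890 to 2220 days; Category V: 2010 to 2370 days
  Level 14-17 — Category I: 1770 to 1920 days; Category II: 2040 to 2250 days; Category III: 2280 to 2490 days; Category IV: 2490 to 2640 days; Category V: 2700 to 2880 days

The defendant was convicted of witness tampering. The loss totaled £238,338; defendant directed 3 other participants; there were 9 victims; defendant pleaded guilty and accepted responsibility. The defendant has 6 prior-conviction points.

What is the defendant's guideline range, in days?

2040-2250 days

Base offense level for witness tampering: 15.
§1 applies (level before this adjustment is 15 ≥ 5, so +4): 15 + 4 = 19.
§2 does not apply.
§3 applies: 19 + 4 = 23.
§4 applies (level before this adjustment is 23 ≥ 9, so +3): 23 + 3 = 26.
§5 applies: 26 − 2 = 24.
Level 24 exceeds the maximum of 17; capped at 17.
Final offense level: 17.
Criminal history: 6 prior points → Category II (5-8).
Level 17 falls in the 14-17 band.
Grid: Level 14-17 × Category II = 2040-2250 days.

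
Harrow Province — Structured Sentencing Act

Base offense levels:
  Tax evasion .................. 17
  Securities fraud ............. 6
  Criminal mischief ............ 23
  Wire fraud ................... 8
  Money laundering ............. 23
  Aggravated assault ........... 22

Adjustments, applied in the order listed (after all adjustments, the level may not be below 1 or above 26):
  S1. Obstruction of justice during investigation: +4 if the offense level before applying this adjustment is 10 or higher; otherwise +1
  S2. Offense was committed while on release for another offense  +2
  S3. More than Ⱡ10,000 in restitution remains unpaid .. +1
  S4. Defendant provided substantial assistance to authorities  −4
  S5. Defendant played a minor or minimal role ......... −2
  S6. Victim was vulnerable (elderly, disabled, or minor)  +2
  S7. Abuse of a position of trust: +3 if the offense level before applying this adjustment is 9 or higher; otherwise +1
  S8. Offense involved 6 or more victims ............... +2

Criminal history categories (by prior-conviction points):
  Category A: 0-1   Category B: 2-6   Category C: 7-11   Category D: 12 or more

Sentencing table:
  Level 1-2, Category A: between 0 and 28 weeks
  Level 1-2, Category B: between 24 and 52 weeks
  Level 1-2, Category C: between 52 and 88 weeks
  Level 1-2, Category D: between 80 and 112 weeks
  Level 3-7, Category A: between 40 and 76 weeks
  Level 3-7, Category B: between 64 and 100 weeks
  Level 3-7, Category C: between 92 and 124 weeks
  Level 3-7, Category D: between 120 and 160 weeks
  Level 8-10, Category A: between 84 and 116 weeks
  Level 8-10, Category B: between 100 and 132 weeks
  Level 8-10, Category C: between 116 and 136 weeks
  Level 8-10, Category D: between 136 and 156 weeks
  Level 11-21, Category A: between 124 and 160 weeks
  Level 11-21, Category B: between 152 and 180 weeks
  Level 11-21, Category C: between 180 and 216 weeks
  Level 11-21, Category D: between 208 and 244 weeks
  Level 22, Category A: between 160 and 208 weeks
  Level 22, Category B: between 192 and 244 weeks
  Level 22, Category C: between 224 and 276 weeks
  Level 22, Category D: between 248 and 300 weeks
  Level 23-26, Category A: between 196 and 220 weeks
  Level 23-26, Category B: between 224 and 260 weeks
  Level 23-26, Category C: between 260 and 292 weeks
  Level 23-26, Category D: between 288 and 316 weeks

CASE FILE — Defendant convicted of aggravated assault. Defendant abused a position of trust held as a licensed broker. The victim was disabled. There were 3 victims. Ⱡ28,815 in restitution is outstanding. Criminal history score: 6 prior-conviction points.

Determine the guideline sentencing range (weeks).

224-260 weeks

Base offense level for aggravated assault: 22.
S3 applies: 22 + 1 = 23.
S4 does not apply.
S5 does not apply.
S6 applies: 23 + 2 = 25.
S7 applies (level before this adjustment is 25 ≥ 9, so +3): 25 + 3 = 28.
Level 28 exceeds the maximum of 26; capped at 26.
Final offense level: 26.
Criminal history: 6 prior points → Category B (2-6).
Level 26 falls in the 23-26 band.
Grid: Level 23-26 × Category B = 224-260 weeks.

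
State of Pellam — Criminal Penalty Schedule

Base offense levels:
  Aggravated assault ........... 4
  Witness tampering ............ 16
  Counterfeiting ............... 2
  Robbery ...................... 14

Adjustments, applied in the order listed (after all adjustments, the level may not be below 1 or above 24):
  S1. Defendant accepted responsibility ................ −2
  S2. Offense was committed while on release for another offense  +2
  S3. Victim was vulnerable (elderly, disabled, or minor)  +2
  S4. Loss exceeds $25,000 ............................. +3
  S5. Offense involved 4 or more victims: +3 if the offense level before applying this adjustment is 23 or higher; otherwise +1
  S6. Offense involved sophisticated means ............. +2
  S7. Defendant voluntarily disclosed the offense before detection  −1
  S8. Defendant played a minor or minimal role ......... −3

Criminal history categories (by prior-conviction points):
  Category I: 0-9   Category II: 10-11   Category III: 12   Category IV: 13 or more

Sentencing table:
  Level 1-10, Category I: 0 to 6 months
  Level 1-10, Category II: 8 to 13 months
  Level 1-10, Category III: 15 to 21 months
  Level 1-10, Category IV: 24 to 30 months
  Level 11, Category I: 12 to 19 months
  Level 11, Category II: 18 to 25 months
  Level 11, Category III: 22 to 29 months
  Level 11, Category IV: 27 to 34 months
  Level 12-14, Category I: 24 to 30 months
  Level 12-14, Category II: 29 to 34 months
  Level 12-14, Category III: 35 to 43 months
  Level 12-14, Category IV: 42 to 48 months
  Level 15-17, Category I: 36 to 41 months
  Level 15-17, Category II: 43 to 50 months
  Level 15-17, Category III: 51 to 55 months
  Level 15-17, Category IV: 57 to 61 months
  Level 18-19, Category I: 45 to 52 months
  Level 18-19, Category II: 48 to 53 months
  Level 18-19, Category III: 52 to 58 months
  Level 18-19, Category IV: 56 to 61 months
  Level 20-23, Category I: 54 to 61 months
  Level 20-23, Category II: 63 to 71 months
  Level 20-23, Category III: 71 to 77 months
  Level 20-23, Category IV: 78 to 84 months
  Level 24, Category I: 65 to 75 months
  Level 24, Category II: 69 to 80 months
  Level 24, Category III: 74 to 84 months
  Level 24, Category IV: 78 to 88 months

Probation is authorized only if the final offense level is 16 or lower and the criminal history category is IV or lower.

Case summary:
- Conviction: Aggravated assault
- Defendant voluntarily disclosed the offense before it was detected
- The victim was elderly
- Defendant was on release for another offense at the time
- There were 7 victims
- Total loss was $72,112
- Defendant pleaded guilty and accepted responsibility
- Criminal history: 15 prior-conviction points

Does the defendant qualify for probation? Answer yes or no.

Base offense level for aggravated assault: 4.
S1 applies: 4 − 2 = 2.
S2 applies: 2 + 2 = 4.
S3 applies: 4 + 2 = 6.
S4 applies: 6 + 3 = 9.
S5 applies (level before this adjustment is 9 < 23, so +1): 9 + 1 = 10.
S6 does not apply.
S7 applies: 10 − 1 = 9.
S8 does not apply.
Final offense level: 9.
Criminal history: 15 prior points → Category IV (13+).
Level 9 falls in the 1-10 band.
Grid: Level 1-10 × Category IV = 24-30 months.
Probation check: level 9 ≤ 16 and category IV ≤ IV → eligible.

Yes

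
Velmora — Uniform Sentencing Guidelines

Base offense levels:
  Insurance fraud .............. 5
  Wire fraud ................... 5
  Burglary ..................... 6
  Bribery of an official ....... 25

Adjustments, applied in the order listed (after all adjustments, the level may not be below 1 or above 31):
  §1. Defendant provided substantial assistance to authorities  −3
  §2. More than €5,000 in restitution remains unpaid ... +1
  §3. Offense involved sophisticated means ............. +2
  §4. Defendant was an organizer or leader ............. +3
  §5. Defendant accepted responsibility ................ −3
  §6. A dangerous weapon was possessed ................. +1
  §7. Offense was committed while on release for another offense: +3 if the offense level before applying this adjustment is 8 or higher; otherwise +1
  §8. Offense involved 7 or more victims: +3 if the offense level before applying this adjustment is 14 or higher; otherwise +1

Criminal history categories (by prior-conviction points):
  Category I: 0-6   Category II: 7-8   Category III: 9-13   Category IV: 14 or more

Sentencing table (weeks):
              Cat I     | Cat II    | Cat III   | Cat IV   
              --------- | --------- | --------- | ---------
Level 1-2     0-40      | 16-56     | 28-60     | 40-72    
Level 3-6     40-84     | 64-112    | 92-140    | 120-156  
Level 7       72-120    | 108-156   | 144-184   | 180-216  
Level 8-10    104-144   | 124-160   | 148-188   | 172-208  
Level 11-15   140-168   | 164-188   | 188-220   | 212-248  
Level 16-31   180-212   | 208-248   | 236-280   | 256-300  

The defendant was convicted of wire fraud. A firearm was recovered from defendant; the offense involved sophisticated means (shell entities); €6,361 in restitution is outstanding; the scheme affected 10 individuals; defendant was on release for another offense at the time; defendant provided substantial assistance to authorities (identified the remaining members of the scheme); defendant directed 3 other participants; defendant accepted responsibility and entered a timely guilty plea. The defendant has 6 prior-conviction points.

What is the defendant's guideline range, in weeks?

Base offense level for wire fraud: 5.
§1 applies: 5 − 3 = 2.
§2 applies: 2 + 1 = 3.
§3 applies: 3 + 2 = 5.
§4 applies: 5 + 3 = 8.
§5 applies: 8 − 3 = 5.
§6 applies: 5 + 1 = 6.
§7 applies (level before this adjustment is 6 < 8, so +1): 6 + 1 = 7.
§8 applies (level before this adjustment is 7 < 14, so +1): 7 + 1 = 8.
Final offense level: 8.
Criminal history: 6 prior points → Category I (0-6).
Level 8 falls in the 8-10 band.
Grid: Level 8-10 × Category I = 104-144 weeks.

104-144 weeks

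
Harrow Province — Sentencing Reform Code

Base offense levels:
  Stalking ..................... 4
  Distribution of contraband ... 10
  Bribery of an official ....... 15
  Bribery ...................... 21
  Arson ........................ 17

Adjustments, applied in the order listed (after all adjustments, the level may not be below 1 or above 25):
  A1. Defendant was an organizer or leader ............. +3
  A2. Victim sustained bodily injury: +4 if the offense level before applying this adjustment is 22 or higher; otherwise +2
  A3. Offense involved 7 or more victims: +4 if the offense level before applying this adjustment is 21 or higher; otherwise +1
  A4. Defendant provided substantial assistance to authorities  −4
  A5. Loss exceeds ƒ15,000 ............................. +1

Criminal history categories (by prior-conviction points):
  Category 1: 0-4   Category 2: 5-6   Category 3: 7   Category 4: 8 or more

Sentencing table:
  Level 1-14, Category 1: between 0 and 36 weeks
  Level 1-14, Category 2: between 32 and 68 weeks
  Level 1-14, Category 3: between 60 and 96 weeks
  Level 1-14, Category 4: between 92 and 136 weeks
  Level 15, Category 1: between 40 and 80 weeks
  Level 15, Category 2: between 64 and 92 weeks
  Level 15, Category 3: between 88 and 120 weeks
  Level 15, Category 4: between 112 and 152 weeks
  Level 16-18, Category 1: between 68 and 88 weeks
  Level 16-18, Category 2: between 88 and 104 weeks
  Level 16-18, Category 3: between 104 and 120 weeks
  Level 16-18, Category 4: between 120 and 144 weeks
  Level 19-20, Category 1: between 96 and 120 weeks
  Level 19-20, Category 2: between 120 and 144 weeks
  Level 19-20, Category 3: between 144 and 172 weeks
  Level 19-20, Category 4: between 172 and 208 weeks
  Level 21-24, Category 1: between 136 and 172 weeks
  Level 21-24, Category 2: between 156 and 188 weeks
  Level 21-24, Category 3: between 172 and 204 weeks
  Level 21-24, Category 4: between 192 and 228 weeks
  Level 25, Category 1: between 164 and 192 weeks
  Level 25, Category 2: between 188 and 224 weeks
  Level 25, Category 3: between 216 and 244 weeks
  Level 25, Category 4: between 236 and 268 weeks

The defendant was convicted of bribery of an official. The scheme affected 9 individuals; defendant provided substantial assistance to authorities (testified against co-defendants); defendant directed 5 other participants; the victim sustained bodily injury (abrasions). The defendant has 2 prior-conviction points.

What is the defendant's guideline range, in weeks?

68-88 weeks

Base offense level for bribery of an official: 15.
A1 applies: 15 + 3 = 18.
A2 applies (level before this adjustment is 18 < 22, so +2): 18 + 2 = 20.
A3 applies (level before this adjustment is 20 < 21, so +1): 20 + 1 = 21.
A4 applies: 21 − 4 = 17.
A5 does not apply.
Final offense level: 17.
Criminal history: 2 prior points → Category 1 (0-4).
Level 17 falls in the 16-18 band.
Grid: Level 16-18 × Category 1 = 68-88 weeks.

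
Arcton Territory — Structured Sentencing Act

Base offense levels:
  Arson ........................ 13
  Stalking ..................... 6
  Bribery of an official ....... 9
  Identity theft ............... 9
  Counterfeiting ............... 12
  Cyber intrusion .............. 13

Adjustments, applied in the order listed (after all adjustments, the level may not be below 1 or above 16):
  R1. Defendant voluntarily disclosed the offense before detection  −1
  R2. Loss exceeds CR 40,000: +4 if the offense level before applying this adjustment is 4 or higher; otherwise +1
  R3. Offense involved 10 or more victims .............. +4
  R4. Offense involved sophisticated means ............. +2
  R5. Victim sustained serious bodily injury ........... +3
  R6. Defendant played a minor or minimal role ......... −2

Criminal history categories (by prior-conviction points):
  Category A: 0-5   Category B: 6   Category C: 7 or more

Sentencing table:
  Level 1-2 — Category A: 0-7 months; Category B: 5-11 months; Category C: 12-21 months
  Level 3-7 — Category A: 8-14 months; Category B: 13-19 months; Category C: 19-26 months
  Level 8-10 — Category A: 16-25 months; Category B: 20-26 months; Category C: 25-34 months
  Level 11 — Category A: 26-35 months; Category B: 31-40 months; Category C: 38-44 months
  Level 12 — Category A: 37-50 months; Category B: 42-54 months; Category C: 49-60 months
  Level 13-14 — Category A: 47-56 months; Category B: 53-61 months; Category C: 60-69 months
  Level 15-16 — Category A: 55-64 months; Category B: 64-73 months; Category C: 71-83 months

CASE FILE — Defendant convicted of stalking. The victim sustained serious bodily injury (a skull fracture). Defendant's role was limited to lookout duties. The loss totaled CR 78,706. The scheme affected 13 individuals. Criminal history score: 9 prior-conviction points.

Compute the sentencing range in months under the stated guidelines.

71-83 months

Base offense level for stalking: 6.
R1 does not apply.
R2 applies (level before this adjustment is 6 ≥ 4, so +4): 6 + 4 = 10.
R3 applies: 10 + 4 = 14.
R5 applies: 14 + 3 = 17.
R6 applies: 17 − 2 = 15.
Final offense level: 15.
Criminal history: 9 prior points → Category C (7+).
Level 15 falls in the 15-16 band.
Grid: Level 15-16 × Category C = 71-83 months.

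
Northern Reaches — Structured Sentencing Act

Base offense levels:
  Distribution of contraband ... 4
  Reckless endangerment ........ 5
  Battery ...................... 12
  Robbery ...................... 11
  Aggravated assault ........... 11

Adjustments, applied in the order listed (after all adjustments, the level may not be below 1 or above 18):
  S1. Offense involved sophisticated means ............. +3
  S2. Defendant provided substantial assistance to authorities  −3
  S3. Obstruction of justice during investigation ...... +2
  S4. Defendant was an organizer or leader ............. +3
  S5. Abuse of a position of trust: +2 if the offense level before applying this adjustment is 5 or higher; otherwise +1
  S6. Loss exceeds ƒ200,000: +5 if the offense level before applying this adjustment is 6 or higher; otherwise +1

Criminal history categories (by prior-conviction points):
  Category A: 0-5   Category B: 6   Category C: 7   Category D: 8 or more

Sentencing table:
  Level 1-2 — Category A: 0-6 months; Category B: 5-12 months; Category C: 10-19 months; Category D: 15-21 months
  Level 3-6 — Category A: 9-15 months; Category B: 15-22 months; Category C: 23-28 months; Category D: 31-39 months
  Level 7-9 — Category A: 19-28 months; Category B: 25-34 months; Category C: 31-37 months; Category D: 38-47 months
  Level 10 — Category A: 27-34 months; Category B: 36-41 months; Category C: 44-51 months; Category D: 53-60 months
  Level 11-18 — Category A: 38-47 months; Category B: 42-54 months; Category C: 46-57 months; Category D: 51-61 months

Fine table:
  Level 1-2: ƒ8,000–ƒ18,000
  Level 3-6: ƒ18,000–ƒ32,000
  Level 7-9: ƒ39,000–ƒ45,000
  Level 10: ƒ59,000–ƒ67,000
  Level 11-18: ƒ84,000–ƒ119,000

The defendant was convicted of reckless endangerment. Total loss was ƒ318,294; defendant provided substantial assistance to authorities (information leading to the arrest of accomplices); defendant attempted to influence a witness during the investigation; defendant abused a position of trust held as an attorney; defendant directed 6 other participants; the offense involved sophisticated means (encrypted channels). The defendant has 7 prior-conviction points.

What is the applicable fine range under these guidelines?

Base offense level for reckless endangerment: 5.
S1 applies: 5 + 3 = 8.
S2 applies: 8 − 3 = 5.
S3 applies: 5 + 2 = 7.
S4 applies: 7 + 3 = 10.
S5 applies (level before this adjustment is 10 ≥ 5, so +2): 10 + 2 = 12.
S6 applies (level before this adjustment is 12 ≥ 6, so +5): 12 + 5 = 17.
Final offense level: 17.
Level 17 falls in the 11-18 band.
Fine table: Level 11-18 → ƒ84,000–ƒ119,000.

ƒ84,000–ƒ119,000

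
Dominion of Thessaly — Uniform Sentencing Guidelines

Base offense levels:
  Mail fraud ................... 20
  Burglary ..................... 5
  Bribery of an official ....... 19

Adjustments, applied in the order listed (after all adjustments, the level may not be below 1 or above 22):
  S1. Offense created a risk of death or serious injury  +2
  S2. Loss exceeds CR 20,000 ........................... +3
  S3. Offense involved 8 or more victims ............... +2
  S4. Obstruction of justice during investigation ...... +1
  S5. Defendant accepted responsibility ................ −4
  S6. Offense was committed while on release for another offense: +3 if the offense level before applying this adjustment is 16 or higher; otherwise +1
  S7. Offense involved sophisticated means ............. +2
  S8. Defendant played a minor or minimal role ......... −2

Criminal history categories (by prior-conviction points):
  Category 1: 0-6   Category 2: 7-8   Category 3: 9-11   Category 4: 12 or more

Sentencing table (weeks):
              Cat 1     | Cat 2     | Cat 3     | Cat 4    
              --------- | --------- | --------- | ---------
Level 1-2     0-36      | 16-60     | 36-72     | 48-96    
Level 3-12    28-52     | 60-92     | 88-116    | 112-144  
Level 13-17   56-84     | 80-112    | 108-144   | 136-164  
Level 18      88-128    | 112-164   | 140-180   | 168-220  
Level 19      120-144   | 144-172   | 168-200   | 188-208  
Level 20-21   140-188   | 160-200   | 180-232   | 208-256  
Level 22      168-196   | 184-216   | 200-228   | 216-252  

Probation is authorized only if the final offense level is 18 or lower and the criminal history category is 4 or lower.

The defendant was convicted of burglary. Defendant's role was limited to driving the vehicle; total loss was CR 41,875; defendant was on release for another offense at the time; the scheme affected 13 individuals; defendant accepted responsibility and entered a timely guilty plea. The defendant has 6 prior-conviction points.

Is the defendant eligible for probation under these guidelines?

Yes

Base offense level for burglary: 5.
S2 applies: 5 + 3 = 8.
S3 applies: 8 + 2 = 10.
S5 applies: 10 − 4 = 6.
S6 applies (level before this adjustment is 6 < 16, so +1): 6 + 1 = 7.
S7 does not apply.
S8 applies: 7 − 2 = 5.
Final offense level: 5.
Criminal history: 6 prior points → Category 1 (0-6).
Level 5 falls in the 3-12 band.
Grid: Level 3-12 × Category 1 = 28-52 weeks.
Probation check: level 5 ≤ 18 and category 1 ≤ 4 → eligible.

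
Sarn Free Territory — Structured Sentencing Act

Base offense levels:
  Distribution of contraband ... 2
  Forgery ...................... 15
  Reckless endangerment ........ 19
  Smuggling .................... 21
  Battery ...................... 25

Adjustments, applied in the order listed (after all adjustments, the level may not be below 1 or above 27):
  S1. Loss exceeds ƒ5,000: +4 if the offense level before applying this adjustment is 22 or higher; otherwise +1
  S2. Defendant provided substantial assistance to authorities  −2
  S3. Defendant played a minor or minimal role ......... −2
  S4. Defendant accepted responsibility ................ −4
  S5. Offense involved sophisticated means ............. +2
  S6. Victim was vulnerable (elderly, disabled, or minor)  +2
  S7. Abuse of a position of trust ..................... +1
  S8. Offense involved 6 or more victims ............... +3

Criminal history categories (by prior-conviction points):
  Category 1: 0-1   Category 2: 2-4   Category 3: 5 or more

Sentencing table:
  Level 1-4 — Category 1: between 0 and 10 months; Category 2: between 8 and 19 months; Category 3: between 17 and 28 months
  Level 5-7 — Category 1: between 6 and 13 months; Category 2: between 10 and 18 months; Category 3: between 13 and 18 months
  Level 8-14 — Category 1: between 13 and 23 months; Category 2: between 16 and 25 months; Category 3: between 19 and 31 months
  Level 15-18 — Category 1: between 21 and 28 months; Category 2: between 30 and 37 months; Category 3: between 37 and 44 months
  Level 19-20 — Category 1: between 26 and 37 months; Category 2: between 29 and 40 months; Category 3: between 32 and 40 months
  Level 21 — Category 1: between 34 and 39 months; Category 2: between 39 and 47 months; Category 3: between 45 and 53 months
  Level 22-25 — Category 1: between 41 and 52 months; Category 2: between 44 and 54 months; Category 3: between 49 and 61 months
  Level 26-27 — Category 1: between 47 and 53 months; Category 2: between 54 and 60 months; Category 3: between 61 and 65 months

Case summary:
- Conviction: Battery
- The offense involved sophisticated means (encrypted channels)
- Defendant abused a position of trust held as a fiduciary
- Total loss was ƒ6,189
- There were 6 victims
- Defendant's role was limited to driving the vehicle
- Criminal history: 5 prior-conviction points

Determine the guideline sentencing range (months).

Base offense level for battery: 25.
S1 applies (level before this adjustment is 25 ≥ 22, so +4): 25 + 4 = 29.
S2 does not apply.
S3 applies: 29 − 2 = 27.
S4 does not apply.
S5 applies: 27 + 2 = 29.
S7 applies: 29 + 1 = 30.
S8 applies: 30 + 3 = 33.
Level 33 exceeds the maximum of 27; capped at 27.
Final offense level: 27.
Criminal history: 5 prior points → Category 3 (5+).
Level 27 falls in the 26-27 band.
Grid: Level 26-27 × Category 3 = 61-65 months.

61-65 months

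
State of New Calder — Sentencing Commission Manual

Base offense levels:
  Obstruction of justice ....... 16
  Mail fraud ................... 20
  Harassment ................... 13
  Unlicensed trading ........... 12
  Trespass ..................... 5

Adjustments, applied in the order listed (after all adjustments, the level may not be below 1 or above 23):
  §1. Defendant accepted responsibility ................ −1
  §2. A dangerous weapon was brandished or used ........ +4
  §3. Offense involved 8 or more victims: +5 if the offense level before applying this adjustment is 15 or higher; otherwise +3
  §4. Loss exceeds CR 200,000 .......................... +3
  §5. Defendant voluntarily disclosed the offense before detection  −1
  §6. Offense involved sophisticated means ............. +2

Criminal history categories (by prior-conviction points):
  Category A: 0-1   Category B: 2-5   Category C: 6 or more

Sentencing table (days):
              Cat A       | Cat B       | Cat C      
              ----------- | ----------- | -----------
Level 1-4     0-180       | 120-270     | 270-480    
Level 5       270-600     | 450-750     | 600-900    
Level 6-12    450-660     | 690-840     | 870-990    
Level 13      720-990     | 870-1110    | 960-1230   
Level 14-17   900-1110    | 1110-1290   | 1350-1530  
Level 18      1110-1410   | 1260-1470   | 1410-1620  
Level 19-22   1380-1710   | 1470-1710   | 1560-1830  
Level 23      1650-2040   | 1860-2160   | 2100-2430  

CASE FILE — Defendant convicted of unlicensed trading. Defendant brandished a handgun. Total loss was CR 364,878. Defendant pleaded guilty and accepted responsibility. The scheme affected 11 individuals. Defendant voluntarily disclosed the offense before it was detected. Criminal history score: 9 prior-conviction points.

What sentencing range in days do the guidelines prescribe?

Base offense level for unlicensed trading: 12.
§1 applies: 12 − 1 = 11.
§2 applies: 11 + 4 = 15.
§3 applies (level before this adjustment is 15 ≥ 15, so +5): 15 + 5 = 20.
§4 applies: 20 + 3 = 23.
§5 applies: 23 − 1 = 22.
§6 does not apply.
Final offense level: 22.
Criminal history: 9 prior points → Category C (6+).
Level 22 falls in the 19-22 band.
Grid: Level 19-22 × Category C = 1560-1830 days.

1560-1830 days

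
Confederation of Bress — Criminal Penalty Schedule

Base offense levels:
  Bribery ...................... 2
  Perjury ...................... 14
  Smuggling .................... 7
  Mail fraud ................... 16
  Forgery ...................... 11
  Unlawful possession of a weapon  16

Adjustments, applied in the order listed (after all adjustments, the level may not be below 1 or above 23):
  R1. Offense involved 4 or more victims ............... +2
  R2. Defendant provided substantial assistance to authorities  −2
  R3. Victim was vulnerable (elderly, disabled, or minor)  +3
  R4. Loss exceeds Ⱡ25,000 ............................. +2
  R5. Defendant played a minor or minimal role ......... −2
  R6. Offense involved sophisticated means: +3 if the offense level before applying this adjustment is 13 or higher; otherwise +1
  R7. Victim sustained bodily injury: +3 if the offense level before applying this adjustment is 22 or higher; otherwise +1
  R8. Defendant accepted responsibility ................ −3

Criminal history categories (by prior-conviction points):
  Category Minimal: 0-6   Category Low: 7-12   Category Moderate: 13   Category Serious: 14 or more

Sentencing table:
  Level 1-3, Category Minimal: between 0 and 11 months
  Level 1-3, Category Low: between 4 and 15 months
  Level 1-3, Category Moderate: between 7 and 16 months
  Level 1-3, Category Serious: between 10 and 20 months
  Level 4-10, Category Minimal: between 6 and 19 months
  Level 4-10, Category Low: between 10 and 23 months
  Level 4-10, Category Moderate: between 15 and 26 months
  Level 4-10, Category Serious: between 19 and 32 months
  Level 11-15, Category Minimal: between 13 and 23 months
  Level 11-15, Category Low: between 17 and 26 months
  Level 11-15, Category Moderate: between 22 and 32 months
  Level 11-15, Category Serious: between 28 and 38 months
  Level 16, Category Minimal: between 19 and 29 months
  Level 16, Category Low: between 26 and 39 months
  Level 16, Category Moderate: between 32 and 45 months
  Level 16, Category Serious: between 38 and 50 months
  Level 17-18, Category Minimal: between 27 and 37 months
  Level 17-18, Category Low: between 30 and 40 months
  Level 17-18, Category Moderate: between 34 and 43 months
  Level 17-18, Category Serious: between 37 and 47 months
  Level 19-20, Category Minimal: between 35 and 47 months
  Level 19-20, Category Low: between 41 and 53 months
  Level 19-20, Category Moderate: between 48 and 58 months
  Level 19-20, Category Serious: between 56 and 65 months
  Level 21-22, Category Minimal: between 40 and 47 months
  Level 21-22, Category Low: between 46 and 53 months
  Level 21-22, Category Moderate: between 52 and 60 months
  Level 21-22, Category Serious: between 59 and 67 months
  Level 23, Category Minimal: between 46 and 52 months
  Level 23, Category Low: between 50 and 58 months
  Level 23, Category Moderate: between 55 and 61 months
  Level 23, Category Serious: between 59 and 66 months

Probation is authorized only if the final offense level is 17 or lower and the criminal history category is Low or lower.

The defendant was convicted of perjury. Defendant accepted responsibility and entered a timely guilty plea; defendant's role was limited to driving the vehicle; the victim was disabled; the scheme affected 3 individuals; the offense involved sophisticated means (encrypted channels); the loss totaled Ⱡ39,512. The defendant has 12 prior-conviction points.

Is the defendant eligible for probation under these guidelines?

Yes

Base offense level for perjury: 14.
R2 does not apply.
R3 applies: 14 + 3 = 17.
R4 applies: 17 + 2 = 19.
R5 applies: 19 − 2 = 17.
R6 applies (level before this adjustment is 17 ≥ 13, so +3): 17 + 3 = 20.
R8 applies: 20 − 3 = 17.
Final offense level: 17.
Criminal history: 12 prior points → Category Low (7-12).
Level 17 falls in the 17-18 band.
Grid: Level 17-18 × Category Low = 30-40 months.
Probation check: level 17 ≤ 17 and category Low ≤ Low → eligible.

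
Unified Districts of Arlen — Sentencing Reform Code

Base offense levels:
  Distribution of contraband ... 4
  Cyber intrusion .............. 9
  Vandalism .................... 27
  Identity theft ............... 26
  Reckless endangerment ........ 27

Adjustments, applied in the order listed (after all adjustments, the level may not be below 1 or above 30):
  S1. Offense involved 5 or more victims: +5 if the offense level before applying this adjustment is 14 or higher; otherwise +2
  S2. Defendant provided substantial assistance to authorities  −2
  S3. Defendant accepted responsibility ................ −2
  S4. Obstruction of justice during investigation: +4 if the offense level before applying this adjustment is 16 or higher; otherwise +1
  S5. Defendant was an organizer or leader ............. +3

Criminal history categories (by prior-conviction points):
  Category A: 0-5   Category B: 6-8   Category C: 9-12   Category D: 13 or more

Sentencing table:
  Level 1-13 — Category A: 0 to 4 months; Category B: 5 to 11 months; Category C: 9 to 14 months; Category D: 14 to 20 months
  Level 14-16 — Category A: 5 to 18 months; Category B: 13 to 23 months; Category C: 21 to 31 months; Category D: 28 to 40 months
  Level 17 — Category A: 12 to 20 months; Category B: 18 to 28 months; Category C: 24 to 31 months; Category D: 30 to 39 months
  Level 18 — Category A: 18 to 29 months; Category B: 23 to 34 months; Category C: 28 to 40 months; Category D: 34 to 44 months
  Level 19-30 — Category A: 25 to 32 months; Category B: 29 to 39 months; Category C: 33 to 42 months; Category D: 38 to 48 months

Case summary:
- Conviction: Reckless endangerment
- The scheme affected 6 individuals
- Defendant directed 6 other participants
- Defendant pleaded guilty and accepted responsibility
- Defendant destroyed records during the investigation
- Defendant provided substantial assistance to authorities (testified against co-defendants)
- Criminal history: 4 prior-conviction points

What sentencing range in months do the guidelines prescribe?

25-32 months

Base offense level for reckless endangerment: 27.
S1 applies (level before this adjustment is 27 ≥ 14, so +5): 27 + 5 = 32.
S2 applies: 32 − 2 = 30.
S3 applies: 30 − 2 = 28.
S4 applies (level before this adjustment is 28 ≥ 16, so +4): 28 + 4 = 32.
S5 applies: 32 + 3 = 35.
Level 35 exceeds the maximum of 30; capped at 30.
Final offense level: 30.
Criminal history: 4 prior points → Category A (0-5).
Level 30 falls in the 19-30 band.
Grid: Level 19-30 × Category A = 25-32 months.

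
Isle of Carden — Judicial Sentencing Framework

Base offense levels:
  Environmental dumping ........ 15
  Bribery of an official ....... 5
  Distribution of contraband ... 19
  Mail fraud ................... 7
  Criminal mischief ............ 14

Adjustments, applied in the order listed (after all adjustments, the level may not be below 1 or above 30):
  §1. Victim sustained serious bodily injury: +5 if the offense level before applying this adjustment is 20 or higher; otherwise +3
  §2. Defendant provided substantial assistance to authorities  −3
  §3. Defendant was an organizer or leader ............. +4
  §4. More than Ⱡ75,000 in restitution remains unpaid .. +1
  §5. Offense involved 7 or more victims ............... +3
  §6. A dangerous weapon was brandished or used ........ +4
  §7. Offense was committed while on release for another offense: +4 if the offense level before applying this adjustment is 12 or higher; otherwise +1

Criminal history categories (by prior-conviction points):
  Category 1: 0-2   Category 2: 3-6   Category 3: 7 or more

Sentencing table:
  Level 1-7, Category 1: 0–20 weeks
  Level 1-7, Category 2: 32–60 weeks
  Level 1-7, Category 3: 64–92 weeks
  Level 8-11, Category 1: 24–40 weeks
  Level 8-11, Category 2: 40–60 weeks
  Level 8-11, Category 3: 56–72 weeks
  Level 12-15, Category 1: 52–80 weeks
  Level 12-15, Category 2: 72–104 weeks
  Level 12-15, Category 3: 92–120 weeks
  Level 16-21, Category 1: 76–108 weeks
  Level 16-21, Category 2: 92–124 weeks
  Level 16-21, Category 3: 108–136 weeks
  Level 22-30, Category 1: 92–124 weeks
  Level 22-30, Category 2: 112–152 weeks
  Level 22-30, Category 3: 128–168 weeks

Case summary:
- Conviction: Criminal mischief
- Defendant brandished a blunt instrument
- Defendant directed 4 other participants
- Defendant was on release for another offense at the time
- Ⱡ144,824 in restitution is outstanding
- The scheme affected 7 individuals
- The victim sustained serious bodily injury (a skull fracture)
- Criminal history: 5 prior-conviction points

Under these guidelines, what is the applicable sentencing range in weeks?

112-152 weeks

Base offense level for criminal mischief: 14.
§1 applies (level before this adjustment is 14 < 20, so +3): 14 + 3 = 17.
§3 applies: 17 + 4 = 21.
§4 applies: 21 + 1 = 22.
§5 applies: 22 + 3 = 25.
§6 applies: 25 + 4 = 29.
§7 applies (level before this adjustment is 29 ≥ 12, so +4): 29 + 4 = 33.
Level 33 exceeds the maximum of 30; capped at 30.
Final offense level: 30.
Criminal history: 5 prior points → Category 2 (3-6).
Level 30 falls in the 22-30 band.
Grid: Level 22-30 × Category 2 = 112-152 weeks.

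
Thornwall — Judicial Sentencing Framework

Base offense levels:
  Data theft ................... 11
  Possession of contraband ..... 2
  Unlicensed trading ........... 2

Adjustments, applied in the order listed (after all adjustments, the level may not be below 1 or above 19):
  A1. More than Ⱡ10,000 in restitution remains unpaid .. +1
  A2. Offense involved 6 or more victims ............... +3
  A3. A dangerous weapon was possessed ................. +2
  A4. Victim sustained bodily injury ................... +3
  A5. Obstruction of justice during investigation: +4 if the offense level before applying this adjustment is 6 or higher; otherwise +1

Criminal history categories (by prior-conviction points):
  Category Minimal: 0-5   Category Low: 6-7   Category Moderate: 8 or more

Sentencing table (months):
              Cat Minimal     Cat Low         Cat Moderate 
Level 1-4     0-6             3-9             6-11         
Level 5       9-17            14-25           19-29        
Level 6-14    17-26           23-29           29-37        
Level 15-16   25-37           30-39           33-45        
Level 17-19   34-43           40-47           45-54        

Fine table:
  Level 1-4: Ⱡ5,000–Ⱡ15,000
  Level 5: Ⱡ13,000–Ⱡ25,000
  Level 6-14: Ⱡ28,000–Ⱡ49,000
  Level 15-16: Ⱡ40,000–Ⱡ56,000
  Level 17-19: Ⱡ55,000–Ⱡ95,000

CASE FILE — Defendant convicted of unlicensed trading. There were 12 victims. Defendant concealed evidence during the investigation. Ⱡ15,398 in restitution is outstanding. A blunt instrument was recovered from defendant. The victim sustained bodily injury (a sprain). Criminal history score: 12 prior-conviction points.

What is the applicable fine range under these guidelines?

Base offense level for unlicensed trading: 2.
A1 applies: 2 + 1 = 3.
A2 applies: 3 + 3 = 6.
A3 applies: 6 + 2 = 8.
A4 applies: 8 + 3 = 11.
A5 applies (level before this adjustment is 11 ≥ 6, so +4): 11 + 4 = 15.
Final offense level: 15.
Level 15 falls in the 15-16 band.
Fine table: Level 15-16 → Ⱡ40,000–Ⱡ56,000.

Ⱡ40,000–Ⱡ56,000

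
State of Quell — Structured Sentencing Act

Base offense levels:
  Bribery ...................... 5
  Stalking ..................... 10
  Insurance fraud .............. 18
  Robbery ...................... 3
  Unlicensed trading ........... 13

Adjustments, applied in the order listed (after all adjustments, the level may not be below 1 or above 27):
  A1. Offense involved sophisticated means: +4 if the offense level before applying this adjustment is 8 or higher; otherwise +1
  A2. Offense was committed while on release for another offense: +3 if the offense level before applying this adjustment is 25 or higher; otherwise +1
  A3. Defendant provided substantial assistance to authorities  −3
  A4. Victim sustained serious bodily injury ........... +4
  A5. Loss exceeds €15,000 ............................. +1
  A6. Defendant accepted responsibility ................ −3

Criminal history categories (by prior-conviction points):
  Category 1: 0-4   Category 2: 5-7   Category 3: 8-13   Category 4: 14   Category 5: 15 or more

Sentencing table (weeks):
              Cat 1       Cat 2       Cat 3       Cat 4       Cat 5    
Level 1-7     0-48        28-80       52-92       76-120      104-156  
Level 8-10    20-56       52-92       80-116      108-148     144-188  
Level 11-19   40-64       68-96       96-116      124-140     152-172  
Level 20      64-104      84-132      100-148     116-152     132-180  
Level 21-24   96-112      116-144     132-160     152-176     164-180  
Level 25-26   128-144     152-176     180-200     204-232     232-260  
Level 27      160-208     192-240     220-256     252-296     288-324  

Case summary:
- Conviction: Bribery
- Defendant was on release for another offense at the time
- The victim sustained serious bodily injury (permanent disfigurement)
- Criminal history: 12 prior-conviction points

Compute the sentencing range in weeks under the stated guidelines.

80-116 weeks

Base offense level for bribery: 5.
A1 does not apply.
A2 applies (level before this adjustment is 5 < 25, so +1): 5 + 1 = 6.
A4 applies: 6 + 4 = 10.
A6 does not apply.
Final offense level: 10.
Criminal history: 12 prior points → Category 3 (8-13).
Level 10 falls in the 8-10 band.
Grid: Level 8-10 × Category 3 = 80-116 weeks.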